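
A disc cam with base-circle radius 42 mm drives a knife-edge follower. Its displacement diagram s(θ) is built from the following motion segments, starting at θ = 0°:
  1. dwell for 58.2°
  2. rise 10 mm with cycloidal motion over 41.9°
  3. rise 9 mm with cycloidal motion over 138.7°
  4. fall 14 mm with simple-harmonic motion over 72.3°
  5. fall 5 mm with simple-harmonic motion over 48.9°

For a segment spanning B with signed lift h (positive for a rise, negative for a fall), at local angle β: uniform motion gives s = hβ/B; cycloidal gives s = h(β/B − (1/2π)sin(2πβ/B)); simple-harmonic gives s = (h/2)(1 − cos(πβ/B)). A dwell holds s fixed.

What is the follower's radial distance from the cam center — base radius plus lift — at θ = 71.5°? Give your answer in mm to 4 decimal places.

seg 1 [0°–58.2°] dwell: s stays 0.0000
seg 2 [58.2°–100.1°] cycloidal, h=10: θ=71.5° here. β=13.3, B=41.9. 10·(0.3174 − sin(2π·0.3174)/(2π)) = 1.7234 → s = 1.7234
radial distance = base radius + s = 42 + 1.7234 = 43.7234

43.7234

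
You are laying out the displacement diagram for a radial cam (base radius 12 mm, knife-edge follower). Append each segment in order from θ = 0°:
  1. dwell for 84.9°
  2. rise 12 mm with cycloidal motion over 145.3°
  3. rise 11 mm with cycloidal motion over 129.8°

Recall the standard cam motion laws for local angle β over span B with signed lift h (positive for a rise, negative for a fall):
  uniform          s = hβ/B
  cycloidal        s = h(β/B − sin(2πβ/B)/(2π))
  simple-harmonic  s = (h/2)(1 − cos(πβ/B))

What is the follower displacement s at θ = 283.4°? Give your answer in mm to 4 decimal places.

seg 1 [0°–84.9°] dwell: s stays 0.0000
seg 2 [84.9°–230.2°] cycloidal, h=12: full span → s += 12 → s = 12.0000
seg 3 [230.2°–360°] cycloidal, h=11: θ=283.4° here. β=53.2, B=129.8. 11·(0.4099 − sin(2π·0.4099)/(2π)) = 3.5691 → s = 15.5691

15.5691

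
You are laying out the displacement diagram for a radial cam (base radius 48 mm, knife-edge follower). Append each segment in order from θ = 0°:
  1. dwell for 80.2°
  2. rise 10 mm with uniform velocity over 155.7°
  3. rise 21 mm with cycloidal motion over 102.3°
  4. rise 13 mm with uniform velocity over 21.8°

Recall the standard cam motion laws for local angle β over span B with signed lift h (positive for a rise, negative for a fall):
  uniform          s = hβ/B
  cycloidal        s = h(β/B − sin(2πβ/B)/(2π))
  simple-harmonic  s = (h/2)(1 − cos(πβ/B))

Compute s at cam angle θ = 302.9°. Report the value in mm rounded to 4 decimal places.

seg 1 [0°–80.2°] dwell: s stays 0.0000
seg 2 [80.2°–235.9°] uniform, h=10: full span → s += 10 → s = 10.0000
seg 3 [235.9°–338.2°] cycloidal, h=21: θ=302.9° here. β=67, B=102.3. 21·(0.6549 − sin(2π·0.6549)/(2π)) = 16.5172 → s = 26.5172

26.5172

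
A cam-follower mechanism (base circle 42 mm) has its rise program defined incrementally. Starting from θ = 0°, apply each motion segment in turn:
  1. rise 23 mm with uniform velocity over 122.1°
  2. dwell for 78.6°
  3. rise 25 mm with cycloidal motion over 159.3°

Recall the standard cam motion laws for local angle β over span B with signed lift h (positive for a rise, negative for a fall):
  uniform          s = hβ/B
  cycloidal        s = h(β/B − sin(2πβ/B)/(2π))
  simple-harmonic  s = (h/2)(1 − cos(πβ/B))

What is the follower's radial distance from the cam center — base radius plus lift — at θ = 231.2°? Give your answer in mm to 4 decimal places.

seg 1 [0°–122.1°] uniform, h=23: full span → s += 23 → s = 23.0000
seg 2 [122.1°–200.7°] dwell: s stays 23.0000
seg 3 [200.7°–360°] cycloidal, h=25: θ=231.2° here. β=30.5, B=159.3. 25·(0.1915 − sin(2π·0.1915)/(2π)) = 1.0738 → s = 24.0738
radial distance = base radius + s = 42 + 24.0738 = 66.0738

66.0738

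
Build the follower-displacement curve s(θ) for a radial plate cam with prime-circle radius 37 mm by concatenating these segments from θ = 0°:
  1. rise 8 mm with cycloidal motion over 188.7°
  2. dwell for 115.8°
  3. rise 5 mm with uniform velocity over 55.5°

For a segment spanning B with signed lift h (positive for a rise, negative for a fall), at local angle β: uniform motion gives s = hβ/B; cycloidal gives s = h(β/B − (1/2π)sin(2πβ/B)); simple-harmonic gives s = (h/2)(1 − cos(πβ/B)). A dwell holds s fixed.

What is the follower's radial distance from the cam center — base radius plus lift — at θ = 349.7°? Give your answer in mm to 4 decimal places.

seg 1 [0°–188.7°] cycloidal, h=8: full span → s += 8 → s = 8.0000
seg 2 [188.7°–304.5°] dwell: s stays 8.0000
seg 3 [304.5°–360°] uniform, h=5: θ=349.7° here. β=45.2, B=55.5. 5·45.2/55.5 = 4.0721 → s = 12.0721
radial distance = base radius + s = 37 + 12.0721 = 49.0721

49.0721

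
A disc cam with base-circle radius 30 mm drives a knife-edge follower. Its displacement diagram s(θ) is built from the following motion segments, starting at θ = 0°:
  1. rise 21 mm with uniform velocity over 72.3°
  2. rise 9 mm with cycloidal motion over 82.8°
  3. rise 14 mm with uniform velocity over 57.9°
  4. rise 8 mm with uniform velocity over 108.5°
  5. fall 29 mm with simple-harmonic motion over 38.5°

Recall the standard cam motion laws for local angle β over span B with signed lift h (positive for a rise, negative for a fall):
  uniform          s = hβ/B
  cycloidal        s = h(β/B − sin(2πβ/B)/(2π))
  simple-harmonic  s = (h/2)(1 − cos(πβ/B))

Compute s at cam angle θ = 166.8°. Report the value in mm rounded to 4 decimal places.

seg 1 [0°–72.3°] uniform, h=21: full span → s += 21 → s = 21.0000
seg 2 [72.3°–155.1°] cycloidal, h=9: full span → s += 9 → s = 30.0000
seg 3 [155.1°–213°] uniform, h=14: θ=166.8° here. β=11.7, B=57.9. 14·11.7/57.9 = 2.8290 → s = 32.8290

32.8290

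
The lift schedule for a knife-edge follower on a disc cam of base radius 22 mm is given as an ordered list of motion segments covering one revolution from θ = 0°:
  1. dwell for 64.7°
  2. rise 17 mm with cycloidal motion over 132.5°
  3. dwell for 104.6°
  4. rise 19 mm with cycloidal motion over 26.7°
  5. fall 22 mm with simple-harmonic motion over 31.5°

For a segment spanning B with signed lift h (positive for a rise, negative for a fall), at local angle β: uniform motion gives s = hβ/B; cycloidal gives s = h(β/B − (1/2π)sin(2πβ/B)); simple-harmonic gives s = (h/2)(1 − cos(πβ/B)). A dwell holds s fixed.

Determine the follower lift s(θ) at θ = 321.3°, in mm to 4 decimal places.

seg 1 [0°–64.7°] dwell: s stays 0.0000
seg 2 [64.7°–197.2°] cycloidal, h=17: full span → s += 17 → s = 17.0000
seg 3 [197.2°–301.8°] dwell: s stays 17.0000
seg 4 [301.8°–328.5°] cycloidal, h=19: θ=321.3° here. β=19.5, B=26.7. 19·(0.7303 − sin(2π·0.7303)/(2π)) = 16.8773 → s = 33.8773

33.8773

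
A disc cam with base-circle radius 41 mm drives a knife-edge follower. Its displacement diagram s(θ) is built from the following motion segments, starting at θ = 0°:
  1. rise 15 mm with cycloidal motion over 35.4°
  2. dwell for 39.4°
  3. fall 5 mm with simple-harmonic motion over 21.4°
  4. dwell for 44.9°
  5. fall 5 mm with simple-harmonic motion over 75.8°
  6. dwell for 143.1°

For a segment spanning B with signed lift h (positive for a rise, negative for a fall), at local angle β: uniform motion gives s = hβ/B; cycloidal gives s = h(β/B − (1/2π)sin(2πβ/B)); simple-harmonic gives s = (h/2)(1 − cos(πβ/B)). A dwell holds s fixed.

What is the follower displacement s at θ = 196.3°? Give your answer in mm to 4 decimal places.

seg 1 [0°–35.4°] cycloidal, h=15: full span → s += 15 → s = 15.0000
seg 2 [35.4°–74.8°] dwell: s stays 15.0000
seg 3 [74.8°–96.2°] simple-harmonic, h=-5: full span → s += -5 → s = 10.0000
seg 4 [96.2°–141.1°] dwell: s stays 10.0000
seg 5 [141.1°–216.9°] simple-harmonic, h=-5: θ=196.3° here. β=55.2, B=75.8. -5/2·(1 − cos(π·0.7282)) = -4.1428 → s = 5.8572

5.8572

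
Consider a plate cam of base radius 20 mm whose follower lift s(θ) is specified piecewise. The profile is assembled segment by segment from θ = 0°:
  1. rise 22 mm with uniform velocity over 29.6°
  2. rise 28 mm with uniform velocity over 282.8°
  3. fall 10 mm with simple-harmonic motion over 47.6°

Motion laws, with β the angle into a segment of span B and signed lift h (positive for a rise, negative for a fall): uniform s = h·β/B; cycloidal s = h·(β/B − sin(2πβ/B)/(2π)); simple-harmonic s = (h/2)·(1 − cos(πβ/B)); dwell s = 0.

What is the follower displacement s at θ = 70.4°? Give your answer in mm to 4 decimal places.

seg 1 [0°–29.6°] uniform, h=22: full span → s += 22 → s = 22.0000
seg 2 [29.6°–312.4°] uniform, h=28: θ=70.4° here. β=40.8, B=282.8. 28·40.8/282.8 = 4.0396 → s = 26.0396

26.0396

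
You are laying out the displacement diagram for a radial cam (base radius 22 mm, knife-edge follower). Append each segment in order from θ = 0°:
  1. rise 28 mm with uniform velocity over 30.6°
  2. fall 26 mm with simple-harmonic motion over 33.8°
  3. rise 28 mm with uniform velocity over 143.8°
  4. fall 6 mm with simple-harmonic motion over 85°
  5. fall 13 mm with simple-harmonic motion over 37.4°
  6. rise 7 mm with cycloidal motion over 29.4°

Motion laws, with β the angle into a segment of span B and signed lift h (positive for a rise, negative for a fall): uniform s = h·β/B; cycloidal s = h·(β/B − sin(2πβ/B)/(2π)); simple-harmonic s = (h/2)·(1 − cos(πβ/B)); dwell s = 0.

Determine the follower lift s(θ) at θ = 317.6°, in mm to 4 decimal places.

seg 1 [0°–30.6°] uniform, h=28: full span → s += 28 → s = 28.0000
seg 2 [30.6°–64.4°] simple-harmonic, h=-26: full span → s += -26 → s = 2.0000
seg 3 [64.4°–208.2°] uniform, h=28: full span → s += 28 → s = 30.0000
seg 4 [208.2°–293.2°] simple-harmonic, h=-6: full span → s += -6 → s = 24.0000
seg 5 [293.2°–330.6°] simple-harmonic, h=-13: θ=317.6° here. β=24.4, B=37.4. -13/2·(1 − cos(π·0.6524)) = -9.4946 → s = 14.5054

14.5054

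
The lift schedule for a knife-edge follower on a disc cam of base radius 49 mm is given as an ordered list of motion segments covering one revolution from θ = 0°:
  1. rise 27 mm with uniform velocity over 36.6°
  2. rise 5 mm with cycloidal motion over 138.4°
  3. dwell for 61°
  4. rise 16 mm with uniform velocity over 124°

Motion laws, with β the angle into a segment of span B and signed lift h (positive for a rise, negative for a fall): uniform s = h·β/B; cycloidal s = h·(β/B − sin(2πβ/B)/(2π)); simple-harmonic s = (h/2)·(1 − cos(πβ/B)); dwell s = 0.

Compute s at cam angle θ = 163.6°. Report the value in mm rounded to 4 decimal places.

seg 1 [0°–36.6°] uniform, h=27: full span → s += 27 → s = 27.0000
seg 2 [36.6°–175°] cycloidal, h=5: θ=163.6° here. β=127, B=138.4. 5·(0.9176 − sin(2π·0.9176)/(2π)) = 4.9819 → s = 31.9819

31.9819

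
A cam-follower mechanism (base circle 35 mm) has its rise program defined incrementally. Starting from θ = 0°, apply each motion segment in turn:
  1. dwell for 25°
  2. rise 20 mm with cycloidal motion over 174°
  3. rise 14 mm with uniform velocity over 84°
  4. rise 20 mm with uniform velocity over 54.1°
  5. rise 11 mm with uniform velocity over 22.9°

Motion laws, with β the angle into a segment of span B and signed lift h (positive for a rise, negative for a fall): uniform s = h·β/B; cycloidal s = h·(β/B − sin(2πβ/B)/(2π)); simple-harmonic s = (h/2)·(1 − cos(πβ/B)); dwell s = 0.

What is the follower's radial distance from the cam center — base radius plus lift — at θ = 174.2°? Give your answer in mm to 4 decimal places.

seg 1 [0°–25°] dwell: s stays 0.0000
seg 2 [25°–199°] cycloidal, h=20: θ=174.2° here. β=149.2, B=174. 20·(0.8575 − sin(2π·0.8575)/(2π)) = 19.6340 → s = 19.6340
radial distance = base radius + s = 35 + 19.6340 = 54.6340

54.6340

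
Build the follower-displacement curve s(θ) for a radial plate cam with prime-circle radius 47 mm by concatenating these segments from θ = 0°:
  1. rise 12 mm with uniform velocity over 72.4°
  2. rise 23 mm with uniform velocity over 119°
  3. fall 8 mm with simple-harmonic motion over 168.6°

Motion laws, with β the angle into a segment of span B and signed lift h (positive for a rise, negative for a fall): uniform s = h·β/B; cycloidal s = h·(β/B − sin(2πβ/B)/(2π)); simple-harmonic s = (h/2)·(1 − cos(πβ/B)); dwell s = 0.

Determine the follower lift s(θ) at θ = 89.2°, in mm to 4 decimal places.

seg 1 [0°–72.4°] uniform, h=12: full span → s += 12 → s = 12.0000
seg 2 [72.4°–191.4°] uniform, h=23: θ=89.2° here. β=16.8, B=119. 23·16.8/119 = 3.2471 → s = 15.2471

15.2471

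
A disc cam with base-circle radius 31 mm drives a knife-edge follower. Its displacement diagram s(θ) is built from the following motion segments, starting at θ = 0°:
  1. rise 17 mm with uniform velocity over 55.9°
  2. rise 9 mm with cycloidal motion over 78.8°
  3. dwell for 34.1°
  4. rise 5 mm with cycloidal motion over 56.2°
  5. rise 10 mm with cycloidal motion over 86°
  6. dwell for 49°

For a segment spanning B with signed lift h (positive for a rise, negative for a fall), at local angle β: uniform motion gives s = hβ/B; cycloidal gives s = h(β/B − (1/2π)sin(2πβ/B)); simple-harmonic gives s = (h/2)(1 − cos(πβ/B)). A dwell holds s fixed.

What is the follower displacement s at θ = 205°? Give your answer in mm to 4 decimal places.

seg 1 [0°–55.9°] uniform, h=17: full span → s += 17 → s = 17.0000
seg 2 [55.9°–134.7°] cycloidal, h=9: full span → s += 9 → s = 26.0000
seg 3 [134.7°–168.8°] dwell: s stays 26.0000
seg 4 [168.8°–225°] cycloidal, h=5: θ=205° here. β=36.2, B=56.2. 5·(0.6441 − sin(2π·0.6441)/(2π)) = 3.8467 → s = 29.8467

29.8467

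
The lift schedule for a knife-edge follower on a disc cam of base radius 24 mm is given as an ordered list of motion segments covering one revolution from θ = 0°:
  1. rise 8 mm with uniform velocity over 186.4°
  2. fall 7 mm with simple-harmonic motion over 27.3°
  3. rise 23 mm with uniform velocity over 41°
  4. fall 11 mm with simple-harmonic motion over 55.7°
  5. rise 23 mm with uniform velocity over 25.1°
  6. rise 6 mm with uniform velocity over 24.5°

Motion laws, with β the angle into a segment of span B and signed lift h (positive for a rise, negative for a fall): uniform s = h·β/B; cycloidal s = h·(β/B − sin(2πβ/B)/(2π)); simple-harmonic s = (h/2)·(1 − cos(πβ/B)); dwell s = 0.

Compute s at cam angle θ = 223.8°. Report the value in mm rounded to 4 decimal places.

seg 1 [0°–186.4°] uniform, h=8: full span → s += 8 → s = 8.0000
seg 2 [186.4°–213.7°] simple-harmonic, h=-7: full span → s += -7 → s = 1.0000
seg 3 [213.7°–254.7°] uniform, h=23: θ=223.8° here. β=10.1, B=41. 23·10.1/41 = 5.6659 → s = 6.6659

6.6659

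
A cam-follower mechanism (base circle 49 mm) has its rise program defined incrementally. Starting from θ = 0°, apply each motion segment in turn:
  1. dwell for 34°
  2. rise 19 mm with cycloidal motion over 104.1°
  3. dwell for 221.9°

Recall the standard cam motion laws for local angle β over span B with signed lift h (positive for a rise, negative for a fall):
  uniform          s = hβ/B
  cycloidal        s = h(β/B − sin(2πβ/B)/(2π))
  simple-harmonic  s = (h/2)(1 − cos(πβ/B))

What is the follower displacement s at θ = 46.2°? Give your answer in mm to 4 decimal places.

seg 1 [0°–34°] dwell: s stays 0.0000
seg 2 [34°–138.1°] cycloidal, h=19: θ=46.2° here. β=12.2, B=104.1. 19·(0.1172 − sin(2π·0.1172)/(2π)) = 0.1958 → s = 0.1958

0.1958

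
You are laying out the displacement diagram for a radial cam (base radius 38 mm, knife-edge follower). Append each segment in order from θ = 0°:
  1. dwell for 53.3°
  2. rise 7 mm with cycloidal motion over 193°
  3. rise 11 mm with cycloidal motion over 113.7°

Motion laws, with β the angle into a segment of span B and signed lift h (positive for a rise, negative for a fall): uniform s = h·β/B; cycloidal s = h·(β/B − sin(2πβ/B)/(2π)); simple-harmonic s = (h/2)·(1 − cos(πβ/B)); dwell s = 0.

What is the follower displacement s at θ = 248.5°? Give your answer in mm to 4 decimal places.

seg 1 [0°–53.3°] dwell: s stays 0.0000
seg 2 [53.3°–246.3°] cycloidal, h=7: full span → s += 7 → s = 7.0000
seg 3 [246.3°–360°] cycloidal, h=11: θ=248.5° here. β=2.2, B=113.7. 11·(0.0193 − sin(2π·0.0193)/(2π)) = 0.0005 → s = 7.0005

7.0005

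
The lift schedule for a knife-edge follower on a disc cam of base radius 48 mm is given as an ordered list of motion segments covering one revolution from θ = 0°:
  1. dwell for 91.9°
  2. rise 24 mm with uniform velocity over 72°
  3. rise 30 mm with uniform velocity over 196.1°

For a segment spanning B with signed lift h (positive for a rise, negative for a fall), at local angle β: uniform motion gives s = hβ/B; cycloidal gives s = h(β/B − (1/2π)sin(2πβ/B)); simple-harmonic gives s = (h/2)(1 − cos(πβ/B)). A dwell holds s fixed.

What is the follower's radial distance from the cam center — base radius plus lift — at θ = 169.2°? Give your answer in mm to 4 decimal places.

seg 1 [0°–91.9°] dwell: s stays 0.0000
seg 2 [91.9°–163.9°] uniform, h=24: full span → s += 24 → s = 24.0000
seg 3 [163.9°–360°] uniform, h=30: θ=169.2° here. β=5.3, B=196.1. 30·5.3/196.1 = 0.8108 → s = 24.8108
radial distance = base radius + s = 48 + 24.8108 = 72.8108

72.8108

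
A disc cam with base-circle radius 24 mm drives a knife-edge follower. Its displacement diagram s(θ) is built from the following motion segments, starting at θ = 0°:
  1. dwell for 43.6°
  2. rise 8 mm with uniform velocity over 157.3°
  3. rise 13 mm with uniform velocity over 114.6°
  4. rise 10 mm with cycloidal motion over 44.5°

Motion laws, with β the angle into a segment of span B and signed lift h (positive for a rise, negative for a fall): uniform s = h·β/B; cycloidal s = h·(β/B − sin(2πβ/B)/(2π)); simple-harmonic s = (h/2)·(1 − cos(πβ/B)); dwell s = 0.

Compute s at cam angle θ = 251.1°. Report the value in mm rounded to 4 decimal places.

seg 1 [0°–43.6°] dwell: s stays 0.0000
seg 2 [43.6°–200.9°] uniform, h=8: full span → s += 8 → s = 8.0000
seg 3 [200.9°–315.5°] uniform, h=13: θ=251.1° here. β=50.2, B=114.6. 13·50.2/114.6 = 5.6946 → s = 13.6946

13.6946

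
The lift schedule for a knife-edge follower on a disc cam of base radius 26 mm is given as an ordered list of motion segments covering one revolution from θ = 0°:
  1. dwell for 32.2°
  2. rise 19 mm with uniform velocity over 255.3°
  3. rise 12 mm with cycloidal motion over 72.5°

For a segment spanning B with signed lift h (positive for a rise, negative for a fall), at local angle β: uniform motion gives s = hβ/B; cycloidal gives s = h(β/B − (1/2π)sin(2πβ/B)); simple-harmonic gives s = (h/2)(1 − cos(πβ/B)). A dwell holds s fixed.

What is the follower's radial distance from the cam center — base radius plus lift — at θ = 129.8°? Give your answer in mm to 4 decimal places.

seg 1 [0°–32.2°] dwell: s stays 0.0000
seg 2 [32.2°–287.5°] uniform, h=19: θ=129.8° here. β=97.6, B=255.3. 19·97.6/255.3 = 7.2636 → s = 7.2636
radial distance = base radius + s = 26 + 7.2636 = 33.2636

33.2636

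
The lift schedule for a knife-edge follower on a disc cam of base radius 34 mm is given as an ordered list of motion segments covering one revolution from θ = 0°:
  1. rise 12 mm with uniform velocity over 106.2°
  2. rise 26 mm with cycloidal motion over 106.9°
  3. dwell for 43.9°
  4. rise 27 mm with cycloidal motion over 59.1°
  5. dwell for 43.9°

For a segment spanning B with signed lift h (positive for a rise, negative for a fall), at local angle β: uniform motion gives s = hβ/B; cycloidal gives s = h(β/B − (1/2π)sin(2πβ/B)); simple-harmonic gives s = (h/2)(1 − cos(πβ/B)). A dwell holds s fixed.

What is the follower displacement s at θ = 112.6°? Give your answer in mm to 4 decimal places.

seg 1 [0°–106.2°] uniform, h=12: full span → s += 12 → s = 12.0000
seg 2 [106.2°–213.1°] cycloidal, h=26: θ=112.6° here. β=6.4, B=106.9. 26·(0.0599 − sin(2π·0.0599)/(2π)) = 0.0365 → s = 12.0365

12.0365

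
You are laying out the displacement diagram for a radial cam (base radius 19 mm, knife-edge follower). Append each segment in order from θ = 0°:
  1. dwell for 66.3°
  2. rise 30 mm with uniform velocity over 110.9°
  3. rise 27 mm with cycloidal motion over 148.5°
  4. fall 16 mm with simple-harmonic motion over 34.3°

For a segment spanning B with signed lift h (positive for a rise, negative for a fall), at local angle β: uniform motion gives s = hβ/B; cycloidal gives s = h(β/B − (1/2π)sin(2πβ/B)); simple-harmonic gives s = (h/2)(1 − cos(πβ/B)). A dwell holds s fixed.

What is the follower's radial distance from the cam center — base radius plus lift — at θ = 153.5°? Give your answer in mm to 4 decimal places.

seg 1 [0°–66.3°] dwell: s stays 0.0000
seg 2 [66.3°–177.2°] uniform, h=30: θ=153.5° here. β=87.2, B=110.9. 30·87.2/110.9 = 23.5888 → s = 23.5888
radial distance = base radius + s = 19 + 23.5888 = 42.5888

42.5888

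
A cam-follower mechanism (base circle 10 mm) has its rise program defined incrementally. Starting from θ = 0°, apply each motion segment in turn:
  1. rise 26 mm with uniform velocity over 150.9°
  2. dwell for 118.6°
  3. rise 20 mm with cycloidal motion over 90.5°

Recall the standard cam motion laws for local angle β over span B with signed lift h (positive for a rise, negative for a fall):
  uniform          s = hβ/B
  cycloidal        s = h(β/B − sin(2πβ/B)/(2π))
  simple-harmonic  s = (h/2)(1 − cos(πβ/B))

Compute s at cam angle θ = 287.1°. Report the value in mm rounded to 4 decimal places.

seg 1 [0°–150.9°] uniform, h=26: full span → s += 26 → s = 26.0000
seg 2 [150.9°–269.5°] dwell: s stays 26.0000
seg 3 [269.5°–360°] cycloidal, h=20: θ=287.1° here. β=17.6, B=90.5. 20·(0.1945 − sin(2π·0.1945)/(2π)) = 0.8982 → s = 26.8982

26.8982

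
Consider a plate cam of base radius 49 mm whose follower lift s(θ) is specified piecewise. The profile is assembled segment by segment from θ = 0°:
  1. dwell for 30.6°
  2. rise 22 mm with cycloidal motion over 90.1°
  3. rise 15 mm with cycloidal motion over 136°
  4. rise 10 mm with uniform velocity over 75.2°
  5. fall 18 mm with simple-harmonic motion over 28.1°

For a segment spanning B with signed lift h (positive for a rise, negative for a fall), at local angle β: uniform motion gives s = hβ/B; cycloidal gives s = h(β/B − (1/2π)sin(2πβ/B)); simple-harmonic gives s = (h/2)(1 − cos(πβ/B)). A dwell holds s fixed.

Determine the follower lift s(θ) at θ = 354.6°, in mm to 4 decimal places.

seg 1 [0°–30.6°] dwell: s stays 0.0000
seg 2 [30.6°–120.7°] cycloidal, h=22: full span → s += 22 → s = 22.0000
seg 3 [120.7°–256.7°] cycloidal, h=15: full span → s += 15 → s = 37.0000
seg 4 [256.7°–331.9°] uniform, h=10: full span → s += 10 → s = 47.0000
seg 5 [331.9°–360°] simple-harmonic, h=-18: θ=354.6° here. β=22.7, B=28.1. -18/2·(1 − cos(π·0.8078)) = -16.4091 → s = 30.5909

30.5909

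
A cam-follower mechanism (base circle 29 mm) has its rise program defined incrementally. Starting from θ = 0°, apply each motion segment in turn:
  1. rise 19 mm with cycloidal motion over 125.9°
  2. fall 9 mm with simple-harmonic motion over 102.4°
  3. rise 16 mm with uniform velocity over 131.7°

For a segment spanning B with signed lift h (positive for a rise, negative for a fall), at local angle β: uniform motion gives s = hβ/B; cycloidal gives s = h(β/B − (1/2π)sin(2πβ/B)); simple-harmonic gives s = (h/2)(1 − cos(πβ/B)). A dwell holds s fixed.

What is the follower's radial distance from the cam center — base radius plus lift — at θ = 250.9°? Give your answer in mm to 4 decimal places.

seg 1 [0°–125.9°] cycloidal, h=19: full span → s += 19 → s = 19.0000
seg 2 [125.9°–228.3°] simple-harmonic, h=-9: full span → s += -9 → s = 10.0000
seg 3 [228.3°–360°] uniform, h=16: θ=250.9° here. β=22.6, B=131.7. 16·22.6/131.7 = 2.7456 → s = 12.7456
radial distance = base radius + s = 29 + 12.7456 = 41.7456

41.7456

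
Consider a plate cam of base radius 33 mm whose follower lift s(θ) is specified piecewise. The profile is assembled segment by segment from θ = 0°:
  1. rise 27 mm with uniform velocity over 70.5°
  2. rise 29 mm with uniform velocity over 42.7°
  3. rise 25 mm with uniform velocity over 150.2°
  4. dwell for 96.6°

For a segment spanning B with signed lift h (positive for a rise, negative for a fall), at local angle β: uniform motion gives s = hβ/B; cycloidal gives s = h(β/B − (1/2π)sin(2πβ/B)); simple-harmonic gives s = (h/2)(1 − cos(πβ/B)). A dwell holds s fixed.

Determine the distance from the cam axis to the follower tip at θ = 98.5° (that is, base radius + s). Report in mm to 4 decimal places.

seg 1 [0°–70.5°] uniform, h=27: full span → s += 27 → s = 27.0000
seg 2 [70.5°–113.2°] uniform, h=29: θ=98.5° here. β=28, B=42.7. 29·28/42.7 = 19.0164 → s = 46.0164
radial distance = base radius + s = 33 + 46.0164 = 79.0164

79.0164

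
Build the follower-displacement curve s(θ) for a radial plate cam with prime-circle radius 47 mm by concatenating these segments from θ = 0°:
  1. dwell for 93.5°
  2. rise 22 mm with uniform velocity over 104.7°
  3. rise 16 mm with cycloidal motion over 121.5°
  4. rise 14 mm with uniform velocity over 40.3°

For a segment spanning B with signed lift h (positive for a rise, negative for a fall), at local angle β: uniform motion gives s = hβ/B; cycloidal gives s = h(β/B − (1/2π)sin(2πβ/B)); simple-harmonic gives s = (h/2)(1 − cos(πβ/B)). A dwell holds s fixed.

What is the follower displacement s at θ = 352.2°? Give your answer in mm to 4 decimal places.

seg 1 [0°–93.5°] dwell: s stays 0.0000
seg 2 [93.5°–198.2°] uniform, h=22: full span → s += 22 → s = 22.0000
seg 3 [198.2°–319.7°] cycloidal, h=16: full span → s += 16 → s = 38.0000
seg 4 [319.7°–360°] uniform, h=14: θ=352.2° here. β=32.5, B=40.3. 14·32.5/40.3 = 11.2903 → s = 49.2903

49.2903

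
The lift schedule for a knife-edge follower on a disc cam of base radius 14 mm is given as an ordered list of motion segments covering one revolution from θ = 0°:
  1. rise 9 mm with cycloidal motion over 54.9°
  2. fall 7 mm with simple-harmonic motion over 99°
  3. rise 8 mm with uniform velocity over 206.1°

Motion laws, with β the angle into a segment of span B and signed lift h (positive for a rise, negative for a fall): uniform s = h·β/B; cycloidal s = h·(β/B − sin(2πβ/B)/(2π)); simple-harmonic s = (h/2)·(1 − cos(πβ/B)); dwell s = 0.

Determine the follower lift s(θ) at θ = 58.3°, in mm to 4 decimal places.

seg 1 [0°–54.9°] cycloidal, h=9: full span → s += 9 → s = 9.0000
seg 2 [54.9°–153.9°] simple-harmonic, h=-7: θ=58.3° here. β=3.4, B=99. -7/2·(1 − cos(π·0.0343)) = -0.0204 → s = 8.9796

8.9796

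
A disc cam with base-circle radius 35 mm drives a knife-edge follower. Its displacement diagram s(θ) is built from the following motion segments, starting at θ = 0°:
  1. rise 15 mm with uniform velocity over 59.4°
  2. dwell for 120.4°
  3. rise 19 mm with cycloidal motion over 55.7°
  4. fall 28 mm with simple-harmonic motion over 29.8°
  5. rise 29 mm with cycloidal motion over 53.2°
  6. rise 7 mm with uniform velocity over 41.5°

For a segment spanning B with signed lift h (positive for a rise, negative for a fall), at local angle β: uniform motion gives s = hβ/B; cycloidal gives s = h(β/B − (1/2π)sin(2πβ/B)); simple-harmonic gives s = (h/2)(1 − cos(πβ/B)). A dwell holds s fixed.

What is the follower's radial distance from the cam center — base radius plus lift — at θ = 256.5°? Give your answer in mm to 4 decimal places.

seg 1 [0°–59.4°] uniform, h=15: full span → s += 15 → s = 15.0000
seg 2 [59.4°–179.8°] dwell: s stays 15.0000
seg 3 [179.8°–235.5°] cycloidal, h=19: full span → s += 19 → s = 34.0000
seg 4 [235.5°–265.3°] simple-harmonic, h=-28: θ=256.5° here. β=21, B=29.8. -28/2·(1 − cos(π·0.7047)) = -22.3953 → s = 11.6047
radial distance = base radius + s = 35 + 11.6047 = 46.6047

46.6047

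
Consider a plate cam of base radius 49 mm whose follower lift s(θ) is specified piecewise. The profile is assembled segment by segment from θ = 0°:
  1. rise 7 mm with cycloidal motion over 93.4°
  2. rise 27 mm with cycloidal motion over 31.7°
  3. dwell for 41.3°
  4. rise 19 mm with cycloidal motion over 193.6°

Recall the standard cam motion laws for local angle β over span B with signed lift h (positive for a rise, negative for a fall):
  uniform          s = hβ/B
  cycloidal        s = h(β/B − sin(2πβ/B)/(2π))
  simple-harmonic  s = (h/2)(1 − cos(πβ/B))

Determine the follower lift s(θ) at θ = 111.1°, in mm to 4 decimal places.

seg 1 [0°–93.4°] cycloidal, h=7: full span → s += 7 → s = 7.0000
seg 2 [93.4°–125.1°] cycloidal, h=27: θ=111.1° here. β=17.7, B=31.7. 27·(0.5584 − sin(2π·0.5584)/(2π)) = 16.6163 → s = 23.6163

23.6163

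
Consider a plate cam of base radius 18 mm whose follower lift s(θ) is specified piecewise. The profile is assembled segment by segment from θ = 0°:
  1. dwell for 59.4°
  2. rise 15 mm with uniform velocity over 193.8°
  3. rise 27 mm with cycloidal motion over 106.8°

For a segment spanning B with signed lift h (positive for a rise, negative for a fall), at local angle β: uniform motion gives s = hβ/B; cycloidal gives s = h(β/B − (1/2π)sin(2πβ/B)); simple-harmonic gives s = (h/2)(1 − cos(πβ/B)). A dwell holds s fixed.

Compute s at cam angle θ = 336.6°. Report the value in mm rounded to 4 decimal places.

seg 1 [0°–59.4°] dwell: s stays 0.0000
seg 2 [59.4°–253.2°] uniform, h=15: full span → s += 15 → s = 15.0000
seg 3 [253.2°–360°] cycloidal, h=27: θ=336.6° here. β=83.4, B=106.8. 27·(0.7809 − sin(2π·0.7809)/(2π)) = 25.3007 → s = 40.3007

40.3007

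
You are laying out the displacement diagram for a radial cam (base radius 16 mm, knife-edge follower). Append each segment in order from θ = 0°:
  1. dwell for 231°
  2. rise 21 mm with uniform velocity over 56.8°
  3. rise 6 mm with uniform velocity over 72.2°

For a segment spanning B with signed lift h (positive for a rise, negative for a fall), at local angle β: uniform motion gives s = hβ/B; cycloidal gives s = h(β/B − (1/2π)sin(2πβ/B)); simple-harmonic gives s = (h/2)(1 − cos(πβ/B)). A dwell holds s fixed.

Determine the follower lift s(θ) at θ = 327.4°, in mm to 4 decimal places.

seg 1 [0°–231°] dwell: s stays 0.0000
seg 2 [231°–287.8°] uniform, h=21: full span → s += 21 → s = 21.0000
seg 3 [287.8°–360°] uniform, h=6: θ=327.4° here. β=39.6, B=72.2. 6·39.6/72.2 = 3.2909 → s = 24.2909

24.2909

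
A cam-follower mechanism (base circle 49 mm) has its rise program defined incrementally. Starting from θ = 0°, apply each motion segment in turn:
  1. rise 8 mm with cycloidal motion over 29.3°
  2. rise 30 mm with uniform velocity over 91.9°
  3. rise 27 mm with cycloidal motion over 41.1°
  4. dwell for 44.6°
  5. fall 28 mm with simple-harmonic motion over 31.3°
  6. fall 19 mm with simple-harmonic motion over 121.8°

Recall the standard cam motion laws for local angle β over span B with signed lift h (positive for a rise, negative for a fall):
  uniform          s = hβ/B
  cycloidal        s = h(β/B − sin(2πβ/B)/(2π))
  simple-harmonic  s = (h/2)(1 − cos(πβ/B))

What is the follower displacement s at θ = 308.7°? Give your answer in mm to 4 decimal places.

seg 1 [0°–29.3°] cycloidal, h=8: full span → s += 8 → s = 8.0000
seg 2 [29.3°–121.2°] uniform, h=30: full span → s += 30 → s = 38.0000
seg 3 [121.2°–162.3°] cycloidal, h=27: full span → s += 27 → s = 65.0000
seg 4 [162.3°–206.9°] dwell: s stays 65.0000
seg 5 [206.9°–238.2°] simple-harmonic, h=-28: full span → s += -28 → s = 37.0000
seg 6 [238.2°–360°] simple-harmonic, h=-19: θ=308.7° here. β=70.5, B=121.8. -19/2·(1 − cos(π·0.5788)) = -11.8284 → s = 25.1716

25.1716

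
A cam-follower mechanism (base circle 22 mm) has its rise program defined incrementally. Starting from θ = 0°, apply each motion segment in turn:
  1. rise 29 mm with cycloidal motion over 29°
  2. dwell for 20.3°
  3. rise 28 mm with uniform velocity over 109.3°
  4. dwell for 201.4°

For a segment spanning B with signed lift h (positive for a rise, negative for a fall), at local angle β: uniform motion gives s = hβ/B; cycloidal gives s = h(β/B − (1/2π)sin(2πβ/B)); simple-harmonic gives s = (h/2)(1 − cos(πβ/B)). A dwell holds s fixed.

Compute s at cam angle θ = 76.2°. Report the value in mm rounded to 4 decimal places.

seg 1 [0°–29°] cycloidal, h=29: full span → s += 29 → s = 29.0000
seg 2 [29°–49.3°] dwell: s stays 29.0000
seg 3 [49.3°–158.6°] uniform, h=28: θ=76.2° here. β=26.9, B=109.3. 28·26.9/109.3 = 6.8911 → s = 35.8911

35.8911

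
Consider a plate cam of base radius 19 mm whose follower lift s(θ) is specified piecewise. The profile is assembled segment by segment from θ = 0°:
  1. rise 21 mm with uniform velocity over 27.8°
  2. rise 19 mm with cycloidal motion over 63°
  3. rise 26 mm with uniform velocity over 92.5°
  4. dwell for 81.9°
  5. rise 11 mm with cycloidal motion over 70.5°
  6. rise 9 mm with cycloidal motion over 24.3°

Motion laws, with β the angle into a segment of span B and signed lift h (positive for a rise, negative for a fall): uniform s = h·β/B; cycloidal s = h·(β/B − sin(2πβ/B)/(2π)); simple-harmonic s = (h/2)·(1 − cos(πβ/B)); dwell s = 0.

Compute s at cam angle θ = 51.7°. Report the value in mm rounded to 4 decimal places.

seg 1 [0°–27.8°] uniform, h=21: full span → s += 21 → s = 21.0000
seg 2 [27.8°–90.8°] cycloidal, h=19: θ=51.7° here. β=23.9, B=63. 19·(0.3794 − sin(2π·0.3794)/(2π)) = 5.1291 → s = 26.1291

26.1291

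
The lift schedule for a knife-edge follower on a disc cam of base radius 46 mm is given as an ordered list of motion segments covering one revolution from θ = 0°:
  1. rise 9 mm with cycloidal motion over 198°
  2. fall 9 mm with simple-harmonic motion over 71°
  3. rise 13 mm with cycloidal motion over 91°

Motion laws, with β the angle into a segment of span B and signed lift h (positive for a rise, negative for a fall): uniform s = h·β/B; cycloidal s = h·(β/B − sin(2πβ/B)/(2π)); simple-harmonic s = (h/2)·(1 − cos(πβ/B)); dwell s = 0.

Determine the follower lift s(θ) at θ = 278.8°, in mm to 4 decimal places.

seg 1 [0°–198°] cycloidal, h=9: full span → s += 9 → s = 9.0000
seg 2 [198°–269°] simple-harmonic, h=-9: full span → s += -9 → s = 0.0000
seg 3 [269°–360°] cycloidal, h=13: θ=278.8° here. β=9.8, B=91. 13·(0.1077 − sin(2π·0.1077)/(2π)) = 0.1044 → s = 0.1044

0.1044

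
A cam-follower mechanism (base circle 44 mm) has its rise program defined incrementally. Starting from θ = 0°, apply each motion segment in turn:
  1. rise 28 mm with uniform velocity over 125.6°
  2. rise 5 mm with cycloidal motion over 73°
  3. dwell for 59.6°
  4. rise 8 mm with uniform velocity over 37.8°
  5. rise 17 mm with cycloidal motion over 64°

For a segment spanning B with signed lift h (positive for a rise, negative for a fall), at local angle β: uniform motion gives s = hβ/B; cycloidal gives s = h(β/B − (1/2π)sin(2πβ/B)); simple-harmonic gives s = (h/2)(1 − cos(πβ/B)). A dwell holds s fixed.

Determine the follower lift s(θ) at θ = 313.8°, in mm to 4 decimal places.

seg 1 [0°–125.6°] uniform, h=28: full span → s += 28 → s = 28.0000
seg 2 [125.6°–198.6°] cycloidal, h=5: full span → s += 5 → s = 33.0000
seg 3 [198.6°–258.2°] dwell: s stays 33.0000
seg 4 [258.2°–296°] uniform, h=8: full span → s += 8 → s = 41.0000
seg 5 [296°–360°] cycloidal, h=17: θ=313.8° here. β=17.8, B=64. 17·(0.2781 − sin(2π·0.2781)/(2π)) = 2.0646 → s = 43.0646

43.0646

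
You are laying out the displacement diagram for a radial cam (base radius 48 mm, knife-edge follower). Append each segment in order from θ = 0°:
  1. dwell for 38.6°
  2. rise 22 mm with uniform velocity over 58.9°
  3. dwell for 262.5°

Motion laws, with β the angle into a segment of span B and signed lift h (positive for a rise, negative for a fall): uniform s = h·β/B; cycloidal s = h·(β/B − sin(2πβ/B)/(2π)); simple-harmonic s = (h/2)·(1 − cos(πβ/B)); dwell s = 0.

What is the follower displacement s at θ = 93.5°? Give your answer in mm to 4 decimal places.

seg 1 [0°–38.6°] dwell: s stays 0.0000
seg 2 [38.6°–97.5°] uniform, h=22: θ=93.5° here. β=54.9, B=58.9. 22·54.9/58.9 = 20.5059 → s = 20.5059

20.5059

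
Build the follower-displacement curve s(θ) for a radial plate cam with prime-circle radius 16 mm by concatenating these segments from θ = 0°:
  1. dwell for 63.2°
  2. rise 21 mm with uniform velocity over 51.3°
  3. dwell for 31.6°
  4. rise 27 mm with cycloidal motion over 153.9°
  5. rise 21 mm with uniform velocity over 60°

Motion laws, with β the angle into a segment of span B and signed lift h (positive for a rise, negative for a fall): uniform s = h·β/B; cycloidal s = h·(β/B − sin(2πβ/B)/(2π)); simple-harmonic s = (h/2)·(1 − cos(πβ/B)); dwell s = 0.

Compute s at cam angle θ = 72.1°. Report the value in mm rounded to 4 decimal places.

seg 1 [0°–63.2°] dwell: s stays 0.0000
seg 2 [63.2°–114.5°] uniform, h=21: θ=72.1° here. β=8.9, B=51.3. 21·8.9/51.3 = 3.6433 → s = 3.6433

3.6433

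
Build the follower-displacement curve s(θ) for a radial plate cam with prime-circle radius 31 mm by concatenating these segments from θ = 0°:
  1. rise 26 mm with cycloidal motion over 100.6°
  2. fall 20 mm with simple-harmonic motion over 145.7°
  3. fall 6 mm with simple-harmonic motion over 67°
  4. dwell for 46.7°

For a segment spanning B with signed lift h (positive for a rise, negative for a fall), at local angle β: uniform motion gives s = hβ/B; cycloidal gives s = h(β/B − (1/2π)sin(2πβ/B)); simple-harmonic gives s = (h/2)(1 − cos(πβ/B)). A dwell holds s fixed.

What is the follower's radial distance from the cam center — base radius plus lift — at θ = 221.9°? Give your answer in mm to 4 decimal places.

seg 1 [0°–100.6°] cycloidal, h=26: full span → s += 26 → s = 26.0000
seg 2 [100.6°–246.3°] simple-harmonic, h=-20: θ=221.9° here. β=121.3, B=145.7. -20/2·(1 − cos(π·0.8325)) = -18.6476 → s = 7.3524
radial distance = base radius + s = 31 + 7.3524 = 38.3524

38.3524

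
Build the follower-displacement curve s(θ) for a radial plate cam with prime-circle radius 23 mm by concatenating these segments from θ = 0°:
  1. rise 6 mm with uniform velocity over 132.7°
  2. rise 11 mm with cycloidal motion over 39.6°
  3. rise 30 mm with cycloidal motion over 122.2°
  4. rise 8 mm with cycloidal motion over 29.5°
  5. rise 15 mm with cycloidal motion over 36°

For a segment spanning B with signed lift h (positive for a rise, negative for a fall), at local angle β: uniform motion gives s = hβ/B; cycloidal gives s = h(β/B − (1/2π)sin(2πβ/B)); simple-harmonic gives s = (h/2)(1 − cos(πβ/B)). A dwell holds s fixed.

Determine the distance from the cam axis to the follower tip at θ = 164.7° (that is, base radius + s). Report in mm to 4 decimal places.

seg 1 [0°–132.7°] uniform, h=6: full span → s += 6 → s = 6.0000
seg 2 [132.7°–172.3°] cycloidal, h=11: θ=164.7° here. β=32, B=39.6. 11·(0.8081 − sin(2π·0.8081)/(2π)) = 10.5243 → s = 16.5243
radial distance = base radius + s = 23 + 16.5243 = 39.5243

39.5243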